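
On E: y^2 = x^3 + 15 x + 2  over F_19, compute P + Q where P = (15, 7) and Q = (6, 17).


P != Q, so use the chord formula.
s = (y2 - y1) / (x2 - x1) = (10) / (10) mod 19 = 1
x3 = s^2 - x1 - x2 mod 19 = 1^2 - 15 - 6 = 18
y3 = s (x1 - x3) - y1 mod 19 = 1 * (15 - 18) - 7 = 9

P + Q = (18, 9)


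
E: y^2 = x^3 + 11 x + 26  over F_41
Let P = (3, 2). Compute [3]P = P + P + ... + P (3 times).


k = 3 = 11_2 (binary, LSB first: 11)
Double-and-add from P = (3, 2):
  bit 0 = 1: acc = O + (3, 2) = (3, 2)
  bit 1 = 1: acc = (3, 2) + (33, 0) = (3, 39)

3P = (3, 39)


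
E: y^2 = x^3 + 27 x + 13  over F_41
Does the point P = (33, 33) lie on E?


Check whether y^2 = x^3 + 27 x + 13 (mod 41) for (x, y) = (33, 33).
LHS: y^2 = 33^2 mod 41 = 23
RHS: x^3 + 27 x + 13 = 33^3 + 27*33 + 13 mod 41 = 23
LHS = RHS

Yes, on the curve


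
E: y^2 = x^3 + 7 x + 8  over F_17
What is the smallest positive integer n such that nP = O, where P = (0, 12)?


Compute successive multiples of P until we hit O:
  1P = (0, 12)
  2P = (1, 4)
  3P = (12, 16)
  4P = (7, 14)
  5P = (8, 10)
  6P = (8, 7)
  7P = (7, 3)
  8P = (12, 1)
  ... (continuing to 11P)
  11P = O

ord(P) = 11


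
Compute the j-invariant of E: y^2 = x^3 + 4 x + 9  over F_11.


Delta = -16(4 a^3 + 27 b^2) mod 11 = 6
-1728 * (4 a)^3 = -1728 * (4*4)^3 mod 11 = 7
j = 7 * 6^(-1) mod 11 = 3

j = 3 (mod 11)


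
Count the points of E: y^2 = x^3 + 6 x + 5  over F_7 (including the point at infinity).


For each x in F_7, count y with y^2 = x^3 + 6 x + 5 mod 7:
  x = 2: RHS = 4, y in [2, 5]  -> 2 point(s)
  x = 3: RHS = 1, y in [1, 6]  -> 2 point(s)
  x = 4: RHS = 2, y in [3, 4]  -> 2 point(s)
Affine points: 6. Add the point at infinity: total = 7.

#E(F_7) = 7


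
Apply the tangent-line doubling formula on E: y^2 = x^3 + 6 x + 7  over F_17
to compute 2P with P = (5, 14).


Doubling: s = (3 x1^2 + a) / (2 y1)
s = (3*5^2 + 6) / (2*14) mod 17 = 12
x3 = s^2 - 2 x1 mod 17 = 12^2 - 2*5 = 15
y3 = s (x1 - x3) - y1 mod 17 = 12 * (5 - 15) - 14 = 2

2P = (15, 2)


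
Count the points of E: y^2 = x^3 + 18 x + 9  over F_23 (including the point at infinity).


For each x in F_23, count y with y^2 = x^3 + 18 x + 9 mod 23:
  x = 0: RHS = 9, y in [3, 20]  -> 2 point(s)
  x = 7: RHS = 18, y in [8, 15]  -> 2 point(s)
  x = 9: RHS = 3, y in [7, 16]  -> 2 point(s)
  x = 10: RHS = 16, y in [4, 19]  -> 2 point(s)
  x = 13: RHS = 2, y in [5, 18]  -> 2 point(s)
  x = 16: RHS = 0, y in [0]  -> 1 point(s)
  x = 18: RHS = 1, y in [1, 22]  -> 2 point(s)
  x = 22: RHS = 13, y in [6, 17]  -> 2 point(s)
Affine points: 15. Add the point at infinity: total = 16.

#E(F_23) = 16


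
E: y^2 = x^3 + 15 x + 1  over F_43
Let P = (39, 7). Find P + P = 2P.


Doubling: s = (3 x1^2 + a) / (2 y1)
s = (3*39^2 + 15) / (2*7) mod 43 = 26
x3 = s^2 - 2 x1 mod 43 = 26^2 - 2*39 = 39
y3 = s (x1 - x3) - y1 mod 43 = 26 * (39 - 39) - 7 = 36

2P = (39, 36)


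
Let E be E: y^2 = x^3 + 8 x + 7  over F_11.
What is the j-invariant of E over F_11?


Delta = -16(4 a^3 + 27 b^2) mod 11 = 8
-1728 * (4 a)^3 = -1728 * (4*8)^3 mod 11 = 1
j = 1 * 8^(-1) mod 11 = 7

j = 7 (mod 11)


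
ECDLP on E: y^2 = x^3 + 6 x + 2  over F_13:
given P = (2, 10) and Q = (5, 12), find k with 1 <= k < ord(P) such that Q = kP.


Enumerate multiples of P until we hit Q = (5, 12):
  1P = (2, 10)
  2P = (5, 12)
Match found at i = 2.

k = 2


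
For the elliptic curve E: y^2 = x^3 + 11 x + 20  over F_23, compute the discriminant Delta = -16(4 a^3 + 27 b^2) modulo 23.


4 a^3 + 27 b^2 = 4*11^3 + 27*20^2 = 5324 + 10800 = 16124
Delta = -16 * (16124) = -257984
Delta mod 23 = 7

Delta = 7 (mod 23)


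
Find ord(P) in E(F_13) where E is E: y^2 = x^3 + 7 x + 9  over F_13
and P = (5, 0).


Compute successive multiples of P until we hit O:
  1P = (5, 0)
  2P = O

ord(P) = 2


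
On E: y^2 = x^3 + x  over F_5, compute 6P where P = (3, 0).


k = 6 = 110_2 (binary, LSB first: 011)
Double-and-add from P = (3, 0):
  bit 0 = 0: acc unchanged = O
  bit 1 = 1: acc = O + O = O
  bit 2 = 1: acc = O + O = O

6P = O


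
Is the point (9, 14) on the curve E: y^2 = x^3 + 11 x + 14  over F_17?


Check whether y^2 = x^3 + 11 x + 14 (mod 17) for (x, y) = (9, 14).
LHS: y^2 = 14^2 mod 17 = 9
RHS: x^3 + 11 x + 14 = 9^3 + 11*9 + 14 mod 17 = 9
LHS = RHS

Yes, on the curve


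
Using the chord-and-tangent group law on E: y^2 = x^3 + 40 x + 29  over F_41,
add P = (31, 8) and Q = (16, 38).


P != Q, so use the chord formula.
s = (y2 - y1) / (x2 - x1) = (30) / (26) mod 41 = 39
x3 = s^2 - x1 - x2 mod 41 = 39^2 - 31 - 16 = 39
y3 = s (x1 - x3) - y1 mod 41 = 39 * (31 - 39) - 8 = 8

P + Q = (39, 8)


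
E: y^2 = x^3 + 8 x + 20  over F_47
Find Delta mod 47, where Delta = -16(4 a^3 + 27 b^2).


4 a^3 + 27 b^2 = 4*8^3 + 27*20^2 = 2048 + 10800 = 12848
Delta = -16 * (12848) = -205568
Delta mod 47 = 10

Delta = 10 (mod 47)


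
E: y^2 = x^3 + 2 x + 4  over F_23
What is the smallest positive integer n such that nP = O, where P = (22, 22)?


Compute successive multiples of P until we hit O:
  1P = (22, 22)
  2P = (14, 4)
  3P = (5, 22)
  4P = (19, 1)
  5P = (8, 7)
  6P = (6, 5)
  7P = (7, 4)
  8P = (12, 13)
  ... (continuing to 26P)
  26P = O

ord(P) = 26


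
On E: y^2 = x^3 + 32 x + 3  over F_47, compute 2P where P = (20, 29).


Doubling: s = (3 x1^2 + a) / (2 y1)
s = (3*20^2 + 32) / (2*29) mod 47 = 18
x3 = s^2 - 2 x1 mod 47 = 18^2 - 2*20 = 2
y3 = s (x1 - x3) - y1 mod 47 = 18 * (20 - 2) - 29 = 13

2P = (2, 13)


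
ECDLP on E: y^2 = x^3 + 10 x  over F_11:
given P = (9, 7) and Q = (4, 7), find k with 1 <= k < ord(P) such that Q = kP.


Enumerate multiples of P until we hit Q = (4, 7):
  1P = (9, 7)
  2P = (4, 4)
  3P = (1, 0)
  4P = (4, 7)
Match found at i = 4.

k = 4


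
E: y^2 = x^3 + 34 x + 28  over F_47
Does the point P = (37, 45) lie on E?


Check whether y^2 = x^3 + 34 x + 28 (mod 47) for (x, y) = (37, 45).
LHS: y^2 = 45^2 mod 47 = 4
RHS: x^3 + 34 x + 28 = 37^3 + 34*37 + 28 mod 47 = 4
LHS = RHS

Yes, on the curve


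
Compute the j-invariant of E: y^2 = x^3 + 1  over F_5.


Delta = -16(4 a^3 + 27 b^2) mod 5 = 3
-1728 * (4 a)^3 = -1728 * (4*0)^3 mod 5 = 0
j = 0 * 3^(-1) mod 5 = 0

j = 0 (mod 5)


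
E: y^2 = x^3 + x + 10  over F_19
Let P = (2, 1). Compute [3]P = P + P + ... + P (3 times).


k = 3 = 11_2 (binary, LSB first: 11)
Double-and-add from P = (2, 1):
  bit 0 = 1: acc = O + (2, 1) = (2, 1)
  bit 1 = 1: acc = (2, 1) + (5, 8) = (9, 8)

3P = (9, 8)


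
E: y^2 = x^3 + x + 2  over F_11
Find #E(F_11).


For each x in F_11, count y with y^2 = x^3 + 1 x + 2 mod 11:
  x = 1: RHS = 4, y in [2, 9]  -> 2 point(s)
  x = 2: RHS = 1, y in [1, 10]  -> 2 point(s)
  x = 4: RHS = 4, y in [2, 9]  -> 2 point(s)
  x = 5: RHS = 0, y in [0]  -> 1 point(s)
  x = 6: RHS = 4, y in [2, 9]  -> 2 point(s)
  x = 7: RHS = 0, y in [0]  -> 1 point(s)
  x = 8: RHS = 5, y in [4, 7]  -> 2 point(s)
  x = 9: RHS = 3, y in [5, 6]  -> 2 point(s)
  x = 10: RHS = 0, y in [0]  -> 1 point(s)
Affine points: 15. Add the point at infinity: total = 16.

#E(F_11) = 16


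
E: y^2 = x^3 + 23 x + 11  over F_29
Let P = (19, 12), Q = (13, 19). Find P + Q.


P != Q, so use the chord formula.
s = (y2 - y1) / (x2 - x1) = (7) / (23) mod 29 = 23
x3 = s^2 - x1 - x2 mod 29 = 23^2 - 19 - 13 = 4
y3 = s (x1 - x3) - y1 mod 29 = 23 * (19 - 4) - 12 = 14

P + Q = (4, 14)


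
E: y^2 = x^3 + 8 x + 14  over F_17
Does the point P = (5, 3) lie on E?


Check whether y^2 = x^3 + 8 x + 14 (mod 17) for (x, y) = (5, 3).
LHS: y^2 = 3^2 mod 17 = 9
RHS: x^3 + 8 x + 14 = 5^3 + 8*5 + 14 mod 17 = 9
LHS = RHS

Yes, on the curve


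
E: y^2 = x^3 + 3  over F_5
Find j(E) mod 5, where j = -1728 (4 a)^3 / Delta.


Delta = -16(4 a^3 + 27 b^2) mod 5 = 2
-1728 * (4 a)^3 = -1728 * (4*0)^3 mod 5 = 0
j = 0 * 2^(-1) mod 5 = 0

j = 0 (mod 5)


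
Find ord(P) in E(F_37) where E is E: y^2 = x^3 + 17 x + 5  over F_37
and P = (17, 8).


Compute successive multiples of P until we hit O:
  1P = (17, 8)
  2P = (10, 18)
  3P = (6, 8)
  4P = (14, 29)
  5P = (18, 36)
  6P = (9, 31)
  7P = (21, 22)
  8P = (2, 26)
  ... (continuing to 42P)
  42P = O

ord(P) = 42


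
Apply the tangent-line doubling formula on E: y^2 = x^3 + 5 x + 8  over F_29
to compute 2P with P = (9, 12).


Doubling: s = (3 x1^2 + a) / (2 y1)
s = (3*9^2 + 5) / (2*12) mod 29 = 20
x3 = s^2 - 2 x1 mod 29 = 20^2 - 2*9 = 5
y3 = s (x1 - x3) - y1 mod 29 = 20 * (9 - 5) - 12 = 10

2P = (5, 10)


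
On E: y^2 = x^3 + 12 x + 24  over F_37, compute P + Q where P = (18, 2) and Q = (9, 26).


P != Q, so use the chord formula.
s = (y2 - y1) / (x2 - x1) = (24) / (28) mod 37 = 22
x3 = s^2 - x1 - x2 mod 37 = 22^2 - 18 - 9 = 13
y3 = s (x1 - x3) - y1 mod 37 = 22 * (18 - 13) - 2 = 34

P + Q = (13, 34)


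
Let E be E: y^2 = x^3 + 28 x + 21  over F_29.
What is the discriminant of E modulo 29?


4 a^3 + 27 b^2 = 4*28^3 + 27*21^2 = 87808 + 11907 = 99715
Delta = -16 * (99715) = -1595440
Delta mod 29 = 24

Delta = 24 (mod 29)


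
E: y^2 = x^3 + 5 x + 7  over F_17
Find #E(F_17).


For each x in F_17, count y with y^2 = x^3 + 5 x + 7 mod 17:
  x = 1: RHS = 13, y in [8, 9]  -> 2 point(s)
  x = 2: RHS = 8, y in [5, 12]  -> 2 point(s)
  x = 3: RHS = 15, y in [7, 10]  -> 2 point(s)
  x = 5: RHS = 4, y in [2, 15]  -> 2 point(s)
  x = 6: RHS = 15, y in [7, 10]  -> 2 point(s)
  x = 8: RHS = 15, y in [7, 10]  -> 2 point(s)
  x = 9: RHS = 16, y in [4, 13]  -> 2 point(s)
  x = 11: RHS = 16, y in [4, 13]  -> 2 point(s)
  x = 13: RHS = 8, y in [5, 12]  -> 2 point(s)
  x = 14: RHS = 16, y in [4, 13]  -> 2 point(s)
  x = 16: RHS = 1, y in [1, 16]  -> 2 point(s)
Affine points: 22. Add the point at infinity: total = 23.

#E(F_17) = 23


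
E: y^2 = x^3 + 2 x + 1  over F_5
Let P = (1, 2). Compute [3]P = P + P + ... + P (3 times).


k = 3 = 11_2 (binary, LSB first: 11)
Double-and-add from P = (1, 2):
  bit 0 = 1: acc = O + (1, 2) = (1, 2)
  bit 1 = 1: acc = (1, 2) + (3, 3) = (0, 1)

3P = (0, 1)


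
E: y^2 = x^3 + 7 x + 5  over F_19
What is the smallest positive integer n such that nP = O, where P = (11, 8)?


Compute successive multiples of P until we hit O:
  1P = (11, 8)
  2P = (6, 15)
  3P = (7, 13)
  4P = (18, 15)
  5P = (10, 12)
  6P = (14, 4)
  7P = (0, 9)
  8P = (0, 10)
  ... (continuing to 15P)
  15P = O

ord(P) = 15


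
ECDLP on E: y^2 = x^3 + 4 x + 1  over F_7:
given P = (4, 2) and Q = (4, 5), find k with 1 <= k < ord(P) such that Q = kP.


Enumerate multiples of P until we hit Q = (4, 5):
  1P = (4, 2)
  2P = (0, 1)
  3P = (0, 6)
  4P = (4, 5)
Match found at i = 4.

k = 4


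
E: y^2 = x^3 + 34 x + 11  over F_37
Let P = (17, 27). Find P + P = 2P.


Doubling: s = (3 x1^2 + a) / (2 y1)
s = (3*17^2 + 34) / (2*27) mod 37 = 16
x3 = s^2 - 2 x1 mod 37 = 16^2 - 2*17 = 0
y3 = s (x1 - x3) - y1 mod 37 = 16 * (17 - 0) - 27 = 23

2P = (0, 23)


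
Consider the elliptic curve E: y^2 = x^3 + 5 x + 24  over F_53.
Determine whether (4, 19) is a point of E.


Check whether y^2 = x^3 + 5 x + 24 (mod 53) for (x, y) = (4, 19).
LHS: y^2 = 19^2 mod 53 = 43
RHS: x^3 + 5 x + 24 = 4^3 + 5*4 + 24 mod 53 = 2
LHS != RHS

No, not on the curve


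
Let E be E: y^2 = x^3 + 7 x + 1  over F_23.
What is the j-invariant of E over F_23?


Delta = -16(4 a^3 + 27 b^2) mod 23 = 18
-1728 * (4 a)^3 = -1728 * (4*7)^3 mod 23 = 16
j = 16 * 18^(-1) mod 23 = 6

j = 6 (mod 23)


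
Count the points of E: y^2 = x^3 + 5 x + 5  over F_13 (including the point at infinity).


For each x in F_13, count y with y^2 = x^3 + 5 x + 5 mod 13:
  x = 2: RHS = 10, y in [6, 7]  -> 2 point(s)
  x = 5: RHS = 12, y in [5, 8]  -> 2 point(s)
  x = 6: RHS = 4, y in [2, 11]  -> 2 point(s)
  x = 9: RHS = 12, y in [5, 8]  -> 2 point(s)
  x = 11: RHS = 0, y in [0]  -> 1 point(s)
  x = 12: RHS = 12, y in [5, 8]  -> 2 point(s)
Affine points: 11. Add the point at infinity: total = 12.

#E(F_13) = 12


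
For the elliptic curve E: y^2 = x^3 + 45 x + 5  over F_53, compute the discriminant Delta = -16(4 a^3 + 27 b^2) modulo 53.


4 a^3 + 27 b^2 = 4*45^3 + 27*5^2 = 364500 + 675 = 365175
Delta = -16 * (365175) = -5842800
Delta mod 53 = 26

Delta = 26 (mod 53)


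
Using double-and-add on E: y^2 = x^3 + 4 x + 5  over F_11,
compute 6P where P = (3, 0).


k = 6 = 110_2 (binary, LSB first: 011)
Double-and-add from P = (3, 0):
  bit 0 = 0: acc unchanged = O
  bit 1 = 1: acc = O + O = O
  bit 2 = 1: acc = O + O = O

6P = O


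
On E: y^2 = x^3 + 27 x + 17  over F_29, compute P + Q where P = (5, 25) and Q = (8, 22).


P != Q, so use the chord formula.
s = (y2 - y1) / (x2 - x1) = (26) / (3) mod 29 = 28
x3 = s^2 - x1 - x2 mod 29 = 28^2 - 5 - 8 = 17
y3 = s (x1 - x3) - y1 mod 29 = 28 * (5 - 17) - 25 = 16

P + Q = (17, 16)


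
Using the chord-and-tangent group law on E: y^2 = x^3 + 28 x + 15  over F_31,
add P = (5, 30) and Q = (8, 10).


P != Q, so use the chord formula.
s = (y2 - y1) / (x2 - x1) = (11) / (3) mod 31 = 14
x3 = s^2 - x1 - x2 mod 31 = 14^2 - 5 - 8 = 28
y3 = s (x1 - x3) - y1 mod 31 = 14 * (5 - 28) - 30 = 20

P + Q = (28, 20)


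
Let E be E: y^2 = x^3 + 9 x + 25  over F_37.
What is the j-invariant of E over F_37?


Delta = -16(4 a^3 + 27 b^2) mod 37 = 27
-1728 * (4 a)^3 = -1728 * (4*9)^3 mod 37 = 26
j = 26 * 27^(-1) mod 37 = 27

j = 27 (mod 37)


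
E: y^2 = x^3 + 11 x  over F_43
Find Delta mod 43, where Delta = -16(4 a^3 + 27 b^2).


4 a^3 + 27 b^2 = 4*11^3 + 27*0^2 = 5324 + 0 = 5324
Delta = -16 * (5324) = -85184
Delta mod 43 = 42

Delta = 42 (mod 43)


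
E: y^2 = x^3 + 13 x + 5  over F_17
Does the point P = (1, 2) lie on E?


Check whether y^2 = x^3 + 13 x + 5 (mod 17) for (x, y) = (1, 2).
LHS: y^2 = 2^2 mod 17 = 4
RHS: x^3 + 13 x + 5 = 1^3 + 13*1 + 5 mod 17 = 2
LHS != RHS

No, not on the curve


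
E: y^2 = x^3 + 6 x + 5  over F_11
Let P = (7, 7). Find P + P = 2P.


Doubling: s = (3 x1^2 + a) / (2 y1)
s = (3*7^2 + 6) / (2*7) mod 11 = 7
x3 = s^2 - 2 x1 mod 11 = 7^2 - 2*7 = 2
y3 = s (x1 - x3) - y1 mod 11 = 7 * (7 - 2) - 7 = 6

2P = (2, 6)


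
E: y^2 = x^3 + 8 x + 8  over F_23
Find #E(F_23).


For each x in F_23, count y with y^2 = x^3 + 8 x + 8 mod 23:
  x = 0: RHS = 8, y in [10, 13]  -> 2 point(s)
  x = 2: RHS = 9, y in [3, 20]  -> 2 point(s)
  x = 3: RHS = 13, y in [6, 17]  -> 2 point(s)
  x = 4: RHS = 12, y in [9, 14]  -> 2 point(s)
  x = 5: RHS = 12, y in [9, 14]  -> 2 point(s)
  x = 7: RHS = 16, y in [4, 19]  -> 2 point(s)
  x = 8: RHS = 9, y in [3, 20]  -> 2 point(s)
  x = 9: RHS = 4, y in [2, 21]  -> 2 point(s)
  x = 11: RHS = 1, y in [1, 22]  -> 2 point(s)
  x = 13: RHS = 9, y in [3, 20]  -> 2 point(s)
  x = 14: RHS = 12, y in [9, 14]  -> 2 point(s)
  x = 16: RHS = 0, y in [0]  -> 1 point(s)
  x = 18: RHS = 4, y in [2, 21]  -> 2 point(s)
  x = 19: RHS = 4, y in [2, 21]  -> 2 point(s)
  x = 20: RHS = 3, y in [7, 16]  -> 2 point(s)
Affine points: 29. Add the point at infinity: total = 30.

#E(F_23) = 30


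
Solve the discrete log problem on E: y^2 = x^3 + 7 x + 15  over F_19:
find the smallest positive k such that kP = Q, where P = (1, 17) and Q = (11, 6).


Enumerate multiples of P until we hit Q = (11, 6):
  1P = (1, 17)
  2P = (9, 3)
  3P = (18, 8)
  4P = (6, 8)
  5P = (16, 10)
  6P = (11, 13)
  7P = (14, 11)
  8P = (5, 17)
  9P = (13, 2)
  10P = (3, 14)
  11P = (3, 5)
  12P = (13, 17)
  13P = (5, 2)
  14P = (14, 8)
  15P = (11, 6)
Match found at i = 15.

k = 15


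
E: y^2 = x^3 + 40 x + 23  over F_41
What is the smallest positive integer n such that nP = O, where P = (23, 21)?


Compute successive multiples of P until we hit O:
  1P = (23, 21)
  2P = (0, 8)
  3P = (27, 32)
  4P = (37, 2)
  5P = (32, 0)
  6P = (37, 39)
  7P = (27, 9)
  8P = (0, 33)
  ... (continuing to 10P)
  10P = O

ord(P) = 10


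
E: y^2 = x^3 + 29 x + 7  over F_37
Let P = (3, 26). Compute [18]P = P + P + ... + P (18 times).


k = 18 = 10010_2 (binary, LSB first: 01001)
Double-and-add from P = (3, 26):
  bit 0 = 0: acc unchanged = O
  bit 1 = 1: acc = O + (28, 4) = (28, 4)
  bit 2 = 0: acc unchanged = (28, 4)
  bit 3 = 0: acc unchanged = (28, 4)
  bit 4 = 1: acc = (28, 4) + (0, 9) = (2, 31)

18P = (2, 31)


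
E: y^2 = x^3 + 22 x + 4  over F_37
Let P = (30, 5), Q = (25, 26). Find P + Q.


P != Q, so use the chord formula.
s = (y2 - y1) / (x2 - x1) = (21) / (32) mod 37 = 18
x3 = s^2 - x1 - x2 mod 37 = 18^2 - 30 - 25 = 10
y3 = s (x1 - x3) - y1 mod 37 = 18 * (30 - 10) - 5 = 22

P + Q = (10, 22)


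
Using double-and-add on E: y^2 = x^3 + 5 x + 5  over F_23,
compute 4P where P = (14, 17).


k = 4 = 100_2 (binary, LSB first: 001)
Double-and-add from P = (14, 17):
  bit 0 = 0: acc unchanged = O
  bit 1 = 0: acc unchanged = O
  bit 2 = 1: acc = O + (20, 3) = (20, 3)

4P = (20, 3)


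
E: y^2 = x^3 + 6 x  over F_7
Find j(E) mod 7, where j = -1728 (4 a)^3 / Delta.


Delta = -16(4 a^3 + 27 b^2) mod 7 = 1
-1728 * (4 a)^3 = -1728 * (4*6)^3 mod 7 = 6
j = 6 * 1^(-1) mod 7 = 6

j = 6 (mod 7)


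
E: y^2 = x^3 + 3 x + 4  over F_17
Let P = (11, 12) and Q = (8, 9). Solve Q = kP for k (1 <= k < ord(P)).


Enumerate multiples of P until we hit Q = (8, 9):
  1P = (11, 12)
  2P = (14, 6)
  3P = (13, 9)
  4P = (8, 9)
Match found at i = 4.

k = 4


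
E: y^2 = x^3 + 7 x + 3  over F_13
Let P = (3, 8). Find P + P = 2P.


Doubling: s = (3 x1^2 + a) / (2 y1)
s = (3*3^2 + 7) / (2*8) mod 13 = 7
x3 = s^2 - 2 x1 mod 13 = 7^2 - 2*3 = 4
y3 = s (x1 - x3) - y1 mod 13 = 7 * (3 - 4) - 8 = 11

2P = (4, 11)


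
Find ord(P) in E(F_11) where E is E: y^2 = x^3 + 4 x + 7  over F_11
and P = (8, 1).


Compute successive multiples of P until we hit O:
  1P = (8, 1)
  2P = (7, 9)
  3P = (5, 8)
  4P = (1, 1)
  5P = (2, 10)
  6P = (6, 7)
  7P = (6, 4)
  8P = (2, 1)
  ... (continuing to 13P)
  13P = O

ord(P) = 13


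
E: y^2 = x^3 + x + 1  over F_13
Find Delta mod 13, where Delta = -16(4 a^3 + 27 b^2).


4 a^3 + 27 b^2 = 4*1^3 + 27*1^2 = 4 + 27 = 31
Delta = -16 * (31) = -496
Delta mod 13 = 11

Delta = 11 (mod 13)


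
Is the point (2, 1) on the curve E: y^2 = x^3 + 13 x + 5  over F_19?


Check whether y^2 = x^3 + 13 x + 5 (mod 19) for (x, y) = (2, 1).
LHS: y^2 = 1^2 mod 19 = 1
RHS: x^3 + 13 x + 5 = 2^3 + 13*2 + 5 mod 19 = 1
LHS = RHS

Yes, on the curve


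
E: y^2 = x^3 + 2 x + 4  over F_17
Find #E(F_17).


For each x in F_17, count y with y^2 = x^3 + 2 x + 4 mod 17:
  x = 0: RHS = 4, y in [2, 15]  -> 2 point(s)
  x = 2: RHS = 16, y in [4, 13]  -> 2 point(s)
  x = 4: RHS = 8, y in [5, 12]  -> 2 point(s)
  x = 7: RHS = 4, y in [2, 15]  -> 2 point(s)
  x = 10: RHS = 4, y in [2, 15]  -> 2 point(s)
  x = 13: RHS = 0, y in [0]  -> 1 point(s)
  x = 15: RHS = 9, y in [3, 14]  -> 2 point(s)
  x = 16: RHS = 1, y in [1, 16]  -> 2 point(s)
Affine points: 15. Add the point at infinity: total = 16.

#E(F_17) = 16


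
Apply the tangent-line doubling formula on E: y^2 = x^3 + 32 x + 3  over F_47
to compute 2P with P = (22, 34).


Doubling: s = (3 x1^2 + a) / (2 y1)
s = (3*22^2 + 32) / (2*34) mod 47 = 8
x3 = s^2 - 2 x1 mod 47 = 8^2 - 2*22 = 20
y3 = s (x1 - x3) - y1 mod 47 = 8 * (22 - 20) - 34 = 29

2P = (20, 29)


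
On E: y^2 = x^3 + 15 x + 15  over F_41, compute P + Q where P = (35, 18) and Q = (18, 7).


P != Q, so use the chord formula.
s = (y2 - y1) / (x2 - x1) = (30) / (24) mod 41 = 32
x3 = s^2 - x1 - x2 mod 41 = 32^2 - 35 - 18 = 28
y3 = s (x1 - x3) - y1 mod 41 = 32 * (35 - 28) - 18 = 1

P + Q = (28, 1)


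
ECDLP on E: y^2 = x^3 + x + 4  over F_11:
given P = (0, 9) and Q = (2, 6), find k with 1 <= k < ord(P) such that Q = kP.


Enumerate multiples of P until we hit Q = (2, 6):
  1P = (0, 9)
  2P = (9, 7)
  3P = (3, 10)
  4P = (2, 5)
  5P = (2, 6)
Match found at i = 5.

k = 5


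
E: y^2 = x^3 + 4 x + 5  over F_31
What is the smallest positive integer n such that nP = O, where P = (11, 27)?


Compute successive multiples of P until we hit O:
  1P = (11, 27)
  2P = (6, 11)
  3P = (23, 9)
  4P = (7, 29)
  5P = (21, 9)
  6P = (1, 17)
  7P = (20, 26)
  8P = (18, 22)
  ... (continuing to 28P)
  28P = O

ord(P) = 28


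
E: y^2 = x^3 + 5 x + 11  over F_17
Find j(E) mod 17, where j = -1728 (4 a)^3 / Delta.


Delta = -16(4 a^3 + 27 b^2) mod 17 = 10
-1728 * (4 a)^3 = -1728 * (4*5)^3 mod 17 = 9
j = 9 * 10^(-1) mod 17 = 6

j = 6 (mod 17)


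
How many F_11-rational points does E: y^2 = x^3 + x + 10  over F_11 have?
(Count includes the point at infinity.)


For each x in F_11, count y with y^2 = x^3 + 1 x + 10 mod 11:
  x = 1: RHS = 1, y in [1, 10]  -> 2 point(s)
  x = 2: RHS = 9, y in [3, 8]  -> 2 point(s)
  x = 4: RHS = 1, y in [1, 10]  -> 2 point(s)
  x = 6: RHS = 1, y in [1, 10]  -> 2 point(s)
  x = 9: RHS = 0, y in [0]  -> 1 point(s)
Affine points: 9. Add the point at infinity: total = 10.

#E(F_11) = 10


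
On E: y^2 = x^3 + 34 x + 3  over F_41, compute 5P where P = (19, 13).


k = 5 = 101_2 (binary, LSB first: 101)
Double-and-add from P = (19, 13):
  bit 0 = 1: acc = O + (19, 13) = (19, 13)
  bit 1 = 0: acc unchanged = (19, 13)
  bit 2 = 1: acc = (19, 13) + (17, 0) = (37, 34)

5P = (37, 34)


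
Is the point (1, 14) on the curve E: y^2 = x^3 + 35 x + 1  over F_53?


Check whether y^2 = x^3 + 35 x + 1 (mod 53) for (x, y) = (1, 14).
LHS: y^2 = 14^2 mod 53 = 37
RHS: x^3 + 35 x + 1 = 1^3 + 35*1 + 1 mod 53 = 37
LHS = RHS

Yes, on the curve


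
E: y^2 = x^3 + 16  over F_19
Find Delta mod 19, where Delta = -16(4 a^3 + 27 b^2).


4 a^3 + 27 b^2 = 4*0^3 + 27*16^2 = 0 + 6912 = 6912
Delta = -16 * (6912) = -110592
Delta mod 19 = 7

Delta = 7 (mod 19)


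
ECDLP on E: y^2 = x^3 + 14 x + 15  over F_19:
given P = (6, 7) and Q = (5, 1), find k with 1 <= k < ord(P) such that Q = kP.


Enumerate multiples of P until we hit Q = (5, 1):
  1P = (6, 7)
  2P = (5, 18)
  3P = (15, 16)
  4P = (18, 0)
  5P = (15, 3)
  6P = (5, 1)
Match found at i = 6.

k = 6


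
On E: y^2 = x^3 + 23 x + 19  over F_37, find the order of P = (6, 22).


Compute successive multiples of P until we hit O:
  1P = (6, 22)
  2P = (9, 17)
  3P = (33, 23)
  4P = (8, 30)
  5P = (2, 31)
  6P = (4, 29)
  7P = (30, 25)
  8P = (12, 5)
  ... (continuing to 21P)
  21P = O

ord(P) = 21


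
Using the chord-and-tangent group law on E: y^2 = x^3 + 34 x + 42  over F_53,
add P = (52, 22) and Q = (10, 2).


P != Q, so use the chord formula.
s = (y2 - y1) / (x2 - x1) = (33) / (11) mod 53 = 3
x3 = s^2 - x1 - x2 mod 53 = 3^2 - 52 - 10 = 0
y3 = s (x1 - x3) - y1 mod 53 = 3 * (52 - 0) - 22 = 28

P + Q = (0, 28)


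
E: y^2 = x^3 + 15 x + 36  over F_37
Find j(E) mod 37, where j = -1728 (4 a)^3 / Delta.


Delta = -16(4 a^3 + 27 b^2) mod 37 = 18
-1728 * (4 a)^3 = -1728 * (4*15)^3 mod 37 = 8
j = 8 * 18^(-1) mod 37 = 21

j = 21 (mod 37)


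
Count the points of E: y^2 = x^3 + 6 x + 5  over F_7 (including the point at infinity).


For each x in F_7, count y with y^2 = x^3 + 6 x + 5 mod 7:
  x = 2: RHS = 4, y in [2, 5]  -> 2 point(s)
  x = 3: RHS = 1, y in [1, 6]  -> 2 point(s)
  x = 4: RHS = 2, y in [3, 4]  -> 2 point(s)
Affine points: 6. Add the point at infinity: total = 7.

#E(F_7) = 7


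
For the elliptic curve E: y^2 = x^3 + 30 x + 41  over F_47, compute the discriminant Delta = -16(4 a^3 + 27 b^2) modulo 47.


4 a^3 + 27 b^2 = 4*30^3 + 27*41^2 = 108000 + 45387 = 153387
Delta = -16 * (153387) = -2454192
Delta mod 47 = 7

Delta = 7 (mod 47)


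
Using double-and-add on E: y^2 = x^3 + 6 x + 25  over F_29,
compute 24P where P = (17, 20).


k = 24 = 11000_2 (binary, LSB first: 00011)
Double-and-add from P = (17, 20):
  bit 0 = 0: acc unchanged = O
  bit 1 = 0: acc unchanged = O
  bit 2 = 0: acc unchanged = O
  bit 3 = 1: acc = O + (2, 25) = (2, 25)
  bit 4 = 1: acc = (2, 25) + (21, 25) = (6, 4)

24P = (6, 4)


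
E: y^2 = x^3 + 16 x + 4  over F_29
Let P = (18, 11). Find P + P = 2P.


Doubling: s = (3 x1^2 + a) / (2 y1)
s = (3*18^2 + 16) / (2*11) mod 29 = 8
x3 = s^2 - 2 x1 mod 29 = 8^2 - 2*18 = 28
y3 = s (x1 - x3) - y1 mod 29 = 8 * (18 - 28) - 11 = 25

2P = (28, 25)


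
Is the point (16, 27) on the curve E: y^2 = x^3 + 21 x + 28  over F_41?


Check whether y^2 = x^3 + 21 x + 28 (mod 41) for (x, y) = (16, 27).
LHS: y^2 = 27^2 mod 41 = 32
RHS: x^3 + 21 x + 28 = 16^3 + 21*16 + 28 mod 41 = 32
LHS = RHS

Yes, on the curve


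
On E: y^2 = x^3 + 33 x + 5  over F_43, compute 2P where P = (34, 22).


Doubling: s = (3 x1^2 + a) / (2 y1)
s = (3*34^2 + 33) / (2*22) mod 43 = 18
x3 = s^2 - 2 x1 mod 43 = 18^2 - 2*34 = 41
y3 = s (x1 - x3) - y1 mod 43 = 18 * (34 - 41) - 22 = 24

2P = (41, 24)


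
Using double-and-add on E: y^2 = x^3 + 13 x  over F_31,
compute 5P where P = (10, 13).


k = 5 = 101_2 (binary, LSB first: 101)
Double-and-add from P = (10, 13):
  bit 0 = 1: acc = O + (10, 13) = (10, 13)
  bit 1 = 0: acc unchanged = (10, 13)
  bit 2 = 1: acc = (10, 13) + (1, 13) = (20, 18)

5P = (20, 18)


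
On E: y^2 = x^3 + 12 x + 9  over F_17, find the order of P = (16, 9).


Compute successive multiples of P until we hit O:
  1P = (16, 9)
  2P = (6, 5)
  3P = (4, 6)
  4P = (13, 13)
  5P = (3, 2)
  6P = (0, 14)
  7P = (9, 9)
  8P = (9, 8)
  ... (continuing to 15P)
  15P = O

ord(P) = 15


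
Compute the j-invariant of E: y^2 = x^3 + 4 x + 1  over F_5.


Delta = -16(4 a^3 + 27 b^2) mod 5 = 2
-1728 * (4 a)^3 = -1728 * (4*4)^3 mod 5 = 2
j = 2 * 2^(-1) mod 5 = 1

j = 1 (mod 5)


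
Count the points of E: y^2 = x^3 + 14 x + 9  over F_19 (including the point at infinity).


For each x in F_19, count y with y^2 = x^3 + 14 x + 9 mod 19:
  x = 0: RHS = 9, y in [3, 16]  -> 2 point(s)
  x = 1: RHS = 5, y in [9, 10]  -> 2 point(s)
  x = 2: RHS = 7, y in [8, 11]  -> 2 point(s)
  x = 6: RHS = 5, y in [9, 10]  -> 2 point(s)
  x = 8: RHS = 6, y in [5, 14]  -> 2 point(s)
  x = 9: RHS = 9, y in [3, 16]  -> 2 point(s)
  x = 10: RHS = 9, y in [3, 16]  -> 2 point(s)
  x = 12: RHS = 5, y in [9, 10]  -> 2 point(s)
  x = 14: RHS = 4, y in [2, 17]  -> 2 point(s)
  x = 16: RHS = 16, y in [4, 15]  -> 2 point(s)
  x = 17: RHS = 11, y in [7, 12]  -> 2 point(s)
Affine points: 22. Add the point at infinity: total = 23.

#E(F_19) = 23


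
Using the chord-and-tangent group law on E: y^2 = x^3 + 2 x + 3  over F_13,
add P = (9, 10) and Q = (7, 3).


P != Q, so use the chord formula.
s = (y2 - y1) / (x2 - x1) = (6) / (11) mod 13 = 10
x3 = s^2 - x1 - x2 mod 13 = 10^2 - 9 - 7 = 6
y3 = s (x1 - x3) - y1 mod 13 = 10 * (9 - 6) - 10 = 7

P + Q = (6, 7)


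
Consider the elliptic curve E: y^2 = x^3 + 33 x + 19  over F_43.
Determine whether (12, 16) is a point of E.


Check whether y^2 = x^3 + 33 x + 19 (mod 43) for (x, y) = (12, 16).
LHS: y^2 = 16^2 mod 43 = 41
RHS: x^3 + 33 x + 19 = 12^3 + 33*12 + 19 mod 43 = 36
LHS != RHS

No, not on the curve


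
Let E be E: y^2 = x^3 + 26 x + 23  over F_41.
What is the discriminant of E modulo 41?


4 a^3 + 27 b^2 = 4*26^3 + 27*23^2 = 70304 + 14283 = 84587
Delta = -16 * (84587) = -1353392
Delta mod 41 = 18

Delta = 18 (mod 41)


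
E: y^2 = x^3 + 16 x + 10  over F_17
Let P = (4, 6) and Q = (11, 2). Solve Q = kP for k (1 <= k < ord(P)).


Enumerate multiples of P until we hit Q = (11, 2):
  1P = (4, 6)
  2P = (11, 2)
Match found at i = 2.

k = 2


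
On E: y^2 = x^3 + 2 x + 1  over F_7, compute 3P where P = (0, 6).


k = 3 = 11_2 (binary, LSB first: 11)
Double-and-add from P = (0, 6):
  bit 0 = 1: acc = O + (0, 6) = (0, 6)
  bit 1 = 1: acc = (0, 6) + (1, 2) = (1, 5)

3P = (1, 5)


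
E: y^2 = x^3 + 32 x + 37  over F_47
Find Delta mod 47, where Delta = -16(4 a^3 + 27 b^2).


4 a^3 + 27 b^2 = 4*32^3 + 27*37^2 = 131072 + 36963 = 168035
Delta = -16 * (168035) = -2688560
Delta mod 47 = 28

Delta = 28 (mod 47)


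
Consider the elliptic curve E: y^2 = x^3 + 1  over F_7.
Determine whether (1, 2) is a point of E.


Check whether y^2 = x^3 + 0 x + 1 (mod 7) for (x, y) = (1, 2).
LHS: y^2 = 2^2 mod 7 = 4
RHS: x^3 + 0 x + 1 = 1^3 + 0*1 + 1 mod 7 = 2
LHS != RHS

No, not on the curve


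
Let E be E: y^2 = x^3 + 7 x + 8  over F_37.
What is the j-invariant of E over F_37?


Delta = -16(4 a^3 + 27 b^2) mod 37 = 17
-1728 * (4 a)^3 = -1728 * (4*7)^3 mod 37 = 10
j = 10 * 17^(-1) mod 37 = 18

j = 18 (mod 37)


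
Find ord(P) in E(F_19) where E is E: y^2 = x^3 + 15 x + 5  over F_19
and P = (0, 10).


Compute successive multiples of P until we hit O:
  1P = (0, 10)
  2P = (16, 16)
  3P = (7, 4)
  4P = (17, 10)
  5P = (2, 9)
  6P = (3, 1)
  7P = (6, 8)
  8P = (11, 0)
  ... (continuing to 16P)
  16P = O

ord(P) = 16


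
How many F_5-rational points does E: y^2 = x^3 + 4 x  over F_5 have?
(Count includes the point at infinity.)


For each x in F_5, count y with y^2 = x^3 + 4 x + 0 mod 5:
  x = 0: RHS = 0, y in [0]  -> 1 point(s)
  x = 1: RHS = 0, y in [0]  -> 1 point(s)
  x = 2: RHS = 1, y in [1, 4]  -> 2 point(s)
  x = 3: RHS = 4, y in [2, 3]  -> 2 point(s)
  x = 4: RHS = 0, y in [0]  -> 1 point(s)
Affine points: 7. Add the point at infinity: total = 8.

#E(F_5) = 8


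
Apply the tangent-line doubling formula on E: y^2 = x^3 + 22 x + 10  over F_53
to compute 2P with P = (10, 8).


Doubling: s = (3 x1^2 + a) / (2 y1)
s = (3*10^2 + 22) / (2*8) mod 53 = 40
x3 = s^2 - 2 x1 mod 53 = 40^2 - 2*10 = 43
y3 = s (x1 - x3) - y1 mod 53 = 40 * (10 - 43) - 8 = 50

2P = (43, 50)


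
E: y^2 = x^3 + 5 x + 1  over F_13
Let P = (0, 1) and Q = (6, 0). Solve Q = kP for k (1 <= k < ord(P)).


Enumerate multiples of P until we hit Q = (6, 0):
  1P = (0, 1)
  2P = (3, 11)
  3P = (11, 10)
  4P = (6, 0)
Match found at i = 4.

k = 4


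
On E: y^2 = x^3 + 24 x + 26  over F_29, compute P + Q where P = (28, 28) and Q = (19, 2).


P != Q, so use the chord formula.
s = (y2 - y1) / (x2 - x1) = (3) / (20) mod 29 = 19
x3 = s^2 - x1 - x2 mod 29 = 19^2 - 28 - 19 = 24
y3 = s (x1 - x3) - y1 mod 29 = 19 * (28 - 24) - 28 = 19

P + Q = (24, 19)


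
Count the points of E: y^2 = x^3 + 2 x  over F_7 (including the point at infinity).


For each x in F_7, count y with y^2 = x^3 + 2 x + 0 mod 7:
  x = 0: RHS = 0, y in [0]  -> 1 point(s)
  x = 4: RHS = 2, y in [3, 4]  -> 2 point(s)
  x = 5: RHS = 2, y in [3, 4]  -> 2 point(s)
  x = 6: RHS = 4, y in [2, 5]  -> 2 point(s)
Affine points: 7. Add the point at infinity: total = 8.

#E(F_7) = 8


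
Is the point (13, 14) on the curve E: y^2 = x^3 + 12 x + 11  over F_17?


Check whether y^2 = x^3 + 12 x + 11 (mod 17) for (x, y) = (13, 14).
LHS: y^2 = 14^2 mod 17 = 9
RHS: x^3 + 12 x + 11 = 13^3 + 12*13 + 11 mod 17 = 1
LHS != RHS

No, not on the curve


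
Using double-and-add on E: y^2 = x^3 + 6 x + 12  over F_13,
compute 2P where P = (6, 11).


k = 2 = 10_2 (binary, LSB first: 01)
Double-and-add from P = (6, 11):
  bit 0 = 0: acc unchanged = O
  bit 1 = 1: acc = O + (4, 10) = (4, 10)

2P = (4, 10)


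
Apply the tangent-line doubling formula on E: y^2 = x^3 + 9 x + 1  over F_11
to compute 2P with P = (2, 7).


Doubling: s = (3 x1^2 + a) / (2 y1)
s = (3*2^2 + 9) / (2*7) mod 11 = 7
x3 = s^2 - 2 x1 mod 11 = 7^2 - 2*2 = 1
y3 = s (x1 - x3) - y1 mod 11 = 7 * (2 - 1) - 7 = 0

2P = (1, 0)


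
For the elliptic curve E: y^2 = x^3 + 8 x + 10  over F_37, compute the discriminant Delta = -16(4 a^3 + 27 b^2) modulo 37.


4 a^3 + 27 b^2 = 4*8^3 + 27*10^2 = 2048 + 2700 = 4748
Delta = -16 * (4748) = -75968
Delta mod 37 = 30

Delta = 30 (mod 37)


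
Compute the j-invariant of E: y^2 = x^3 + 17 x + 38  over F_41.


Delta = -16(4 a^3 + 27 b^2) mod 41 = 4
-1728 * (4 a)^3 = -1728 * (4*17)^3 mod 41 = 23
j = 23 * 4^(-1) mod 41 = 16

j = 16 (mod 41)


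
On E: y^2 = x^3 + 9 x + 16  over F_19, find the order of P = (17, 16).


Compute successive multiples of P until we hit O:
  1P = (17, 16)
  2P = (2, 17)
  3P = (6, 1)
  4P = (1, 11)
  5P = (8, 7)
  6P = (14, 6)
  7P = (16, 0)
  8P = (14, 13)
  ... (continuing to 14P)
  14P = O

ord(P) = 14


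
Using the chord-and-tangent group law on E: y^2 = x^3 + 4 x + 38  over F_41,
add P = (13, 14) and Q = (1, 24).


P != Q, so use the chord formula.
s = (y2 - y1) / (x2 - x1) = (10) / (29) mod 41 = 6
x3 = s^2 - x1 - x2 mod 41 = 6^2 - 13 - 1 = 22
y3 = s (x1 - x3) - y1 mod 41 = 6 * (13 - 22) - 14 = 14

P + Q = (22, 14)


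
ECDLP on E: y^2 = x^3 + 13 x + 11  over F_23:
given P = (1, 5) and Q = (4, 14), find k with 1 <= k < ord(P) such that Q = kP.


Enumerate multiples of P until we hit Q = (4, 14):
  1P = (1, 5)
  2P = (7, 13)
  3P = (4, 14)
Match found at i = 3.

k = 3


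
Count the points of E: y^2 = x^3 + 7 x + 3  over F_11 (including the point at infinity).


For each x in F_11, count y with y^2 = x^3 + 7 x + 3 mod 11:
  x = 0: RHS = 3, y in [5, 6]  -> 2 point(s)
  x = 1: RHS = 0, y in [0]  -> 1 point(s)
  x = 2: RHS = 3, y in [5, 6]  -> 2 point(s)
  x = 5: RHS = 9, y in [3, 8]  -> 2 point(s)
  x = 9: RHS = 3, y in [5, 6]  -> 2 point(s)
Affine points: 9. Add the point at infinity: total = 10.

#E(F_11) = 10


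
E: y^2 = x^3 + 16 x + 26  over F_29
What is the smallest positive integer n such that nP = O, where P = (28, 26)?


Compute successive multiples of P until we hit O:
  1P = (28, 26)
  2P = (8, 17)
  3P = (23, 27)
  4P = (14, 6)
  5P = (21, 13)
  6P = (16, 17)
  7P = (20, 9)
  8P = (5, 12)
  ... (continuing to 34P)
  34P = O

ord(P) = 34


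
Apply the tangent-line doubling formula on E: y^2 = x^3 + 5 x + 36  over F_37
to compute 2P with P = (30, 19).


Doubling: s = (3 x1^2 + a) / (2 y1)
s = (3*30^2 + 5) / (2*19) mod 37 = 4
x3 = s^2 - 2 x1 mod 37 = 4^2 - 2*30 = 30
y3 = s (x1 - x3) - y1 mod 37 = 4 * (30 - 30) - 19 = 18

2P = (30, 18)


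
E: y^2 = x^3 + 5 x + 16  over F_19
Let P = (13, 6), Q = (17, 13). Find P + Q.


P != Q, so use the chord formula.
s = (y2 - y1) / (x2 - x1) = (7) / (4) mod 19 = 16
x3 = s^2 - x1 - x2 mod 19 = 16^2 - 13 - 17 = 17
y3 = s (x1 - x3) - y1 mod 19 = 16 * (13 - 17) - 6 = 6

P + Q = (17, 6)


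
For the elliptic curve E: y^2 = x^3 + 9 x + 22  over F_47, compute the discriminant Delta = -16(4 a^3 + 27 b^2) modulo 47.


4 a^3 + 27 b^2 = 4*9^3 + 27*22^2 = 2916 + 13068 = 15984
Delta = -16 * (15984) = -255744
Delta mod 47 = 30

Delta = 30 (mod 47)


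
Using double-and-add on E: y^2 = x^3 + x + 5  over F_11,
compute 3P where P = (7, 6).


k = 3 = 11_2 (binary, LSB first: 11)
Double-and-add from P = (7, 6):
  bit 0 = 1: acc = O + (7, 6) = (7, 6)
  bit 1 = 1: acc = (7, 6) + (0, 7) = (2, 9)

3P = (2, 9)


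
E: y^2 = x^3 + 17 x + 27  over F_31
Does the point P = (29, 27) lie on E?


Check whether y^2 = x^3 + 17 x + 27 (mod 31) for (x, y) = (29, 27).
LHS: y^2 = 27^2 mod 31 = 16
RHS: x^3 + 17 x + 27 = 29^3 + 17*29 + 27 mod 31 = 16
LHS = RHS

Yes, on the curve


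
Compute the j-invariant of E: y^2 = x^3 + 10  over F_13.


Delta = -16(4 a^3 + 27 b^2) mod 13 = 12
-1728 * (4 a)^3 = -1728 * (4*0)^3 mod 13 = 0
j = 0 * 12^(-1) mod 13 = 0

j = 0 (mod 13)


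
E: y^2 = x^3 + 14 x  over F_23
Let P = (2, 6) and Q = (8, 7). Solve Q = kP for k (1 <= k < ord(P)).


Enumerate multiples of P until we hit Q = (8, 7):
  1P = (2, 6)
  2P = (9, 21)
  3P = (18, 9)
  4P = (6, 22)
  5P = (8, 16)
  6P = (3, 0)
  7P = (8, 7)
Match found at i = 7.

k = 7


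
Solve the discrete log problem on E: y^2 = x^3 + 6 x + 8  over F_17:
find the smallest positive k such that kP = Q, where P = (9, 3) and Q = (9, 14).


Enumerate multiples of P until we hit Q = (9, 14):
  1P = (9, 3)
  2P = (0, 5)
  3P = (7, 6)
  4P = (16, 16)
  5P = (1, 7)
  6P = (3, 11)
  7P = (3, 6)
  8P = (1, 10)
  9P = (16, 1)
  10P = (7, 11)
  11P = (0, 12)
  12P = (9, 14)
Match found at i = 12.

k = 12


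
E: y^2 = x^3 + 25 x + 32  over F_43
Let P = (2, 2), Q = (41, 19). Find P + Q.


P != Q, so use the chord formula.
s = (y2 - y1) / (x2 - x1) = (17) / (39) mod 43 = 28
x3 = s^2 - x1 - x2 mod 43 = 28^2 - 2 - 41 = 10
y3 = s (x1 - x3) - y1 mod 43 = 28 * (2 - 10) - 2 = 32

P + Q = (10, 32)


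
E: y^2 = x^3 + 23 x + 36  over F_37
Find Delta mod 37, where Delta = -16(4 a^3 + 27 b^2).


4 a^3 + 27 b^2 = 4*23^3 + 27*36^2 = 48668 + 34992 = 83660
Delta = -16 * (83660) = -1338560
Delta mod 37 = 26

Delta = 26 (mod 37)


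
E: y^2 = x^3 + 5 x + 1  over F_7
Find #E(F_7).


For each x in F_7, count y with y^2 = x^3 + 5 x + 1 mod 7:
  x = 0: RHS = 1, y in [1, 6]  -> 2 point(s)
  x = 1: RHS = 0, y in [0]  -> 1 point(s)
  x = 3: RHS = 1, y in [1, 6]  -> 2 point(s)
  x = 4: RHS = 1, y in [1, 6]  -> 2 point(s)
  x = 5: RHS = 4, y in [2, 5]  -> 2 point(s)
  x = 6: RHS = 2, y in [3, 4]  -> 2 point(s)
Affine points: 11. Add the point at infinity: total = 12.

#E(F_7) = 12


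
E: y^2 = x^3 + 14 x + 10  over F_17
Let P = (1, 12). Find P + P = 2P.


Doubling: s = (3 x1^2 + a) / (2 y1)
s = (3*1^2 + 14) / (2*12) mod 17 = 0
x3 = s^2 - 2 x1 mod 17 = 0^2 - 2*1 = 15
y3 = s (x1 - x3) - y1 mod 17 = 0 * (1 - 15) - 12 = 5

2P = (15, 5)


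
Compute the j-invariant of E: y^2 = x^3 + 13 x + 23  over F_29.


Delta = -16(4 a^3 + 27 b^2) mod 29 = 5
-1728 * (4 a)^3 = -1728 * (4*13)^3 mod 29 = 18
j = 18 * 5^(-1) mod 29 = 21

j = 21 (mod 29)


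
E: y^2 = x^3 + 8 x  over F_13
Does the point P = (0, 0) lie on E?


Check whether y^2 = x^3 + 8 x + 0 (mod 13) for (x, y) = (0, 0).
LHS: y^2 = 0^2 mod 13 = 0
RHS: x^3 + 8 x + 0 = 0^3 + 8*0 + 0 mod 13 = 0
LHS = RHS

Yes, on the curve


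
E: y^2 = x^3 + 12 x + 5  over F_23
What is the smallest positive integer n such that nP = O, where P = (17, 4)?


Compute successive multiples of P until we hit O:
  1P = (17, 4)
  2P = (7, 8)
  3P = (1, 8)
  4P = (18, 2)
  5P = (15, 15)
  6P = (4, 5)
  7P = (5, 11)
  8P = (13, 9)
  ... (continuing to 19P)
  19P = O

ord(P) = 19


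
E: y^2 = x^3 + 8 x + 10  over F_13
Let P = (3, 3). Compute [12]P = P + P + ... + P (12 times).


k = 12 = 1100_2 (binary, LSB first: 0011)
Double-and-add from P = (3, 3):
  bit 0 = 0: acc unchanged = O
  bit 1 = 0: acc unchanged = O
  bit 2 = 1: acc = O + (11, 5) = (11, 5)
  bit 3 = 1: acc = (11, 5) + (8, 1) = (3, 10)

12P = (3, 10)


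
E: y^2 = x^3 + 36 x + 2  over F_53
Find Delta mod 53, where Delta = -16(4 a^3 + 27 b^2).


4 a^3 + 27 b^2 = 4*36^3 + 27*2^2 = 186624 + 108 = 186732
Delta = -16 * (186732) = -2987712
Delta mod 53 = 4

Delta = 4 (mod 53)


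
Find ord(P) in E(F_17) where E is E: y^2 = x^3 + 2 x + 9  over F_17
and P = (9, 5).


Compute successive multiples of P until we hit O:
  1P = (9, 5)
  2P = (0, 3)
  3P = (7, 3)
  4P = (2, 2)
  5P = (10, 14)
  6P = (11, 11)
  7P = (6, 4)
  8P = (4, 8)
  ... (continuing to 21P)
  21P = O

ord(P) = 21


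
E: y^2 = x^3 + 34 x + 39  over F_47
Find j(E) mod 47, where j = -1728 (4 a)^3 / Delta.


Delta = -16(4 a^3 + 27 b^2) mod 47 = 19
-1728 * (4 a)^3 = -1728 * (4*34)^3 mod 47 = 35
j = 35 * 19^(-1) mod 47 = 34

j = 34 (mod 47)


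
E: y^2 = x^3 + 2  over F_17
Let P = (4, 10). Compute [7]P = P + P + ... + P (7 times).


k = 7 = 111_2 (binary, LSB first: 111)
Double-and-add from P = (4, 10):
  bit 0 = 1: acc = O + (4, 10) = (4, 10)
  bit 1 = 1: acc = (4, 10) + (10, 13) = (16, 1)
  bit 2 = 1: acc = (16, 1) + (5, 12) = (14, 14)

7P = (14, 14)


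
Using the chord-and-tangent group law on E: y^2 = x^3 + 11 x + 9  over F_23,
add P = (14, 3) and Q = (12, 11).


P != Q, so use the chord formula.
s = (y2 - y1) / (x2 - x1) = (8) / (21) mod 23 = 19
x3 = s^2 - x1 - x2 mod 23 = 19^2 - 14 - 12 = 13
y3 = s (x1 - x3) - y1 mod 23 = 19 * (14 - 13) - 3 = 16

P + Q = (13, 16)


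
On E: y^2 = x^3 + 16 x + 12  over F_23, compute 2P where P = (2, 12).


Doubling: s = (3 x1^2 + a) / (2 y1)
s = (3*2^2 + 16) / (2*12) mod 23 = 5
x3 = s^2 - 2 x1 mod 23 = 5^2 - 2*2 = 21
y3 = s (x1 - x3) - y1 mod 23 = 5 * (2 - 21) - 12 = 8

2P = (21, 8)


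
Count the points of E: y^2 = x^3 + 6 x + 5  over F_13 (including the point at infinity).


For each x in F_13, count y with y^2 = x^3 + 6 x + 5 mod 13:
  x = 1: RHS = 12, y in [5, 8]  -> 2 point(s)
  x = 2: RHS = 12, y in [5, 8]  -> 2 point(s)
  x = 5: RHS = 4, y in [2, 11]  -> 2 point(s)
  x = 6: RHS = 10, y in [6, 7]  -> 2 point(s)
  x = 7: RHS = 0, y in [0]  -> 1 point(s)
  x = 10: RHS = 12, y in [5, 8]  -> 2 point(s)
Affine points: 11. Add the point at infinity: total = 12.

#E(F_13) = 12
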